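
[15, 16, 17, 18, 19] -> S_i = 15 + 1*i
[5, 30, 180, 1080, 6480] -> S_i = 5*6^i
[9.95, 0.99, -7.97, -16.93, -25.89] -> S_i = 9.95 + -8.96*i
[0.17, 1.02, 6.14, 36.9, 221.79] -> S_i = 0.17*6.01^i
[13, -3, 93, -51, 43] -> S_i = Random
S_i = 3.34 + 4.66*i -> [3.34, 8.0, 12.66, 17.32, 21.98]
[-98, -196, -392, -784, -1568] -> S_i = -98*2^i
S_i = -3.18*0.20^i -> [-3.18, -0.64, -0.13, -0.03, -0.01]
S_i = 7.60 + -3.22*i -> [7.6, 4.38, 1.16, -2.06, -5.28]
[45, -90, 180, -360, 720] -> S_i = 45*-2^i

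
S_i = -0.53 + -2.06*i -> [-0.53, -2.59, -4.65, -6.71, -8.77]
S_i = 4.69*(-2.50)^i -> [4.69, -11.73, 29.31, -73.28, 183.2]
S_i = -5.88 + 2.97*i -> [-5.88, -2.91, 0.06, 3.03, 6.0]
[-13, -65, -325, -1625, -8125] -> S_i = -13*5^i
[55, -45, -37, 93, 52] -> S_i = Random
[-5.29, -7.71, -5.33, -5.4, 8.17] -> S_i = Random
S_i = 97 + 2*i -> [97, 99, 101, 103, 105]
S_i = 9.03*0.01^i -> [9.03, 0.09, 0.0, 0.0, 0.0]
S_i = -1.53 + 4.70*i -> [-1.53, 3.17, 7.87, 12.57, 17.27]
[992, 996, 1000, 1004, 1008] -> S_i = 992 + 4*i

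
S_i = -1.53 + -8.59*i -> [-1.53, -10.12, -18.71, -27.3, -35.89]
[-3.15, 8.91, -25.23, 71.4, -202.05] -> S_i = -3.15*(-2.83)^i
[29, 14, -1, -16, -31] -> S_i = 29 + -15*i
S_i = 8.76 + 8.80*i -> [8.76, 17.56, 26.36, 35.16, 43.96]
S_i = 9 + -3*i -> [9, 6, 3, 0, -3]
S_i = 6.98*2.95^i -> [6.98, 20.59, 60.74, 179.19, 528.62]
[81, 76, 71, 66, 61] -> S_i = 81 + -5*i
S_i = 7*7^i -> [7, 49, 343, 2401, 16807]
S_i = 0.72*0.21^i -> [0.72, 0.15, 0.03, 0.01, 0.0]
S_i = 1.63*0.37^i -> [1.63, 0.6, 0.22, 0.08, 0.03]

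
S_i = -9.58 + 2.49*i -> [-9.58, -7.09, -4.6, -2.11, 0.38]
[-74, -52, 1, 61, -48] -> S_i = Random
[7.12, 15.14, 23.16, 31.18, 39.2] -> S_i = 7.12 + 8.02*i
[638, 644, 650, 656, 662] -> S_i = 638 + 6*i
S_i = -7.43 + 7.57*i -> [-7.43, 0.14, 7.71, 15.28, 22.85]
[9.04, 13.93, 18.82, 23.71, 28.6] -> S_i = 9.04 + 4.89*i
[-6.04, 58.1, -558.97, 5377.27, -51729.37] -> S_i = -6.04*(-9.62)^i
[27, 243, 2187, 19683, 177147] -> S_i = 27*9^i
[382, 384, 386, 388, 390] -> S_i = 382 + 2*i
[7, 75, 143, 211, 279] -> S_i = 7 + 68*i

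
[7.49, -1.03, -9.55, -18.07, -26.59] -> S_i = 7.49 + -8.52*i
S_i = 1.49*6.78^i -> [1.49, 10.1, 68.49, 464.38, 3148.51]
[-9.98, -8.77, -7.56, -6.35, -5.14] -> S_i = -9.98 + 1.21*i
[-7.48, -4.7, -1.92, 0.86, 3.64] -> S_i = -7.48 + 2.78*i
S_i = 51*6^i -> [51, 306, 1836, 11016, 66096]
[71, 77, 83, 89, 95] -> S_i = 71 + 6*i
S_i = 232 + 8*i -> [232, 240, 248, 256, 264]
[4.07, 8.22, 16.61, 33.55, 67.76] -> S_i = 4.07*2.02^i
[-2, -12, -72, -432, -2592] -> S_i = -2*6^i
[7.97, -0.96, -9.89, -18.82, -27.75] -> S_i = 7.97 + -8.93*i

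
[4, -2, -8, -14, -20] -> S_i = 4 + -6*i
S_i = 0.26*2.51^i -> [0.26, 0.65, 1.64, 4.11, 10.32]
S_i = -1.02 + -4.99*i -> [-1.02, -6.01, -11.0, -15.99, -20.98]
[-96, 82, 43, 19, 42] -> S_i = Random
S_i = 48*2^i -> [48, 96, 192, 384, 768]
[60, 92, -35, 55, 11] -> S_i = Random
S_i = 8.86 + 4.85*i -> [8.86, 13.71, 18.56, 23.41, 28.26]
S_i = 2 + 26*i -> [2, 28, 54, 80, 106]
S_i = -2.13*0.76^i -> [-2.13, -1.62, -1.23, -0.94, -0.71]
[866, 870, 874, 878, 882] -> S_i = 866 + 4*i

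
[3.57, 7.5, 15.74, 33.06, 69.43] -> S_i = 3.57*2.10^i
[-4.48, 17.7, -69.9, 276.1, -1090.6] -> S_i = -4.48*(-3.95)^i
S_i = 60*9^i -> [60, 540, 4860, 43740, 393660]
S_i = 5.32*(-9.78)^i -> [5.32, -52.03, 508.85, -4976.55, 48670.64]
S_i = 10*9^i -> [10, 90, 810, 7290, 65610]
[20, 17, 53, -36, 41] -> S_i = Random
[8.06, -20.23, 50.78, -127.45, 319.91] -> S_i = 8.06*(-2.51)^i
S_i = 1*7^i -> [1, 7, 49, 343, 2401]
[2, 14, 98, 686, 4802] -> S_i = 2*7^i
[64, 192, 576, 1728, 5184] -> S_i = 64*3^i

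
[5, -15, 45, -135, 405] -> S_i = 5*-3^i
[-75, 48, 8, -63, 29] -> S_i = Random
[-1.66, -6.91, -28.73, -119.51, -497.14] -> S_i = -1.66*4.16^i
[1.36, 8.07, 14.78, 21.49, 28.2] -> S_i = 1.36 + 6.71*i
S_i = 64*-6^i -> [64, -384, 2304, -13824, 82944]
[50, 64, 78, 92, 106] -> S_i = 50 + 14*i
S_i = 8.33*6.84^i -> [8.33, 56.98, 389.72, 2665.71, 18233.47]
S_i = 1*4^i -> [1, 4, 16, 64, 256]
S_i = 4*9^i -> [4, 36, 324, 2916, 26244]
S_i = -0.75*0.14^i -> [-0.75, -0.11, -0.01, -0.0, -0.0]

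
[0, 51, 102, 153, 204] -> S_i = 0 + 51*i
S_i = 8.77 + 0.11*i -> [8.77, 8.88, 8.99, 9.1, 9.21]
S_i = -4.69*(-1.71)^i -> [-4.69, 8.02, -13.71, 23.45, -40.1]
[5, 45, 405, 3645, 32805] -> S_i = 5*9^i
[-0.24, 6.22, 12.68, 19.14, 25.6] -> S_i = -0.24 + 6.46*i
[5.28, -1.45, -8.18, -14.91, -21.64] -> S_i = 5.28 + -6.73*i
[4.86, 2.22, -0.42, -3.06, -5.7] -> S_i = 4.86 + -2.64*i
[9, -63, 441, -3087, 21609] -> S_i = 9*-7^i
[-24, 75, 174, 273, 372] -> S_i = -24 + 99*i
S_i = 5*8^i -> [5, 40, 320, 2560, 20480]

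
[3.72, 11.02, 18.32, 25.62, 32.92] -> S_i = 3.72 + 7.30*i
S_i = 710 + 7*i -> [710, 717, 724, 731, 738]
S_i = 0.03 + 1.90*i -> [0.03, 1.93, 3.83, 5.73, 7.63]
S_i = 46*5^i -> [46, 230, 1150, 5750, 28750]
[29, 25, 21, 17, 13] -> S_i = 29 + -4*i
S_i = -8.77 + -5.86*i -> [-8.77, -14.63, -20.49, -26.35, -32.21]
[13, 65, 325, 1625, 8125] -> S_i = 13*5^i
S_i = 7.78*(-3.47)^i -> [7.78, -27.0, 93.68, -325.06, 1127.97]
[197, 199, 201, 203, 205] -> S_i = 197 + 2*i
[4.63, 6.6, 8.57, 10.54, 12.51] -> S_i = 4.63 + 1.97*i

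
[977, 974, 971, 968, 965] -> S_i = 977 + -3*i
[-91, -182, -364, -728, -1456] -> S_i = -91*2^i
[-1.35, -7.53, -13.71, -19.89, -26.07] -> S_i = -1.35 + -6.18*i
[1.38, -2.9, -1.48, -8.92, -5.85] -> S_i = Random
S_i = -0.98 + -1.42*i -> [-0.98, -2.4, -3.82, -5.24, -6.66]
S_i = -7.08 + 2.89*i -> [-7.08, -4.19, -1.3, 1.59, 4.48]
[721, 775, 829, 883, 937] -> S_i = 721 + 54*i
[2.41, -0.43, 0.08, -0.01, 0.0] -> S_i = 2.41*(-0.18)^i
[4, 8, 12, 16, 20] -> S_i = 4 + 4*i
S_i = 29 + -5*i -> [29, 24, 19, 14, 9]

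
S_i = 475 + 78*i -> [475, 553, 631, 709, 787]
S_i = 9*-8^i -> [9, -72, 576, -4608, 36864]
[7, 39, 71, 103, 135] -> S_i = 7 + 32*i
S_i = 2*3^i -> [2, 6, 18, 54, 162]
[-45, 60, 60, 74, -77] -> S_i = Random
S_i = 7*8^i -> [7, 56, 448, 3584, 28672]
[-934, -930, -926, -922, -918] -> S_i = -934 + 4*i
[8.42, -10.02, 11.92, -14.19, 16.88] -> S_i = 8.42*(-1.19)^i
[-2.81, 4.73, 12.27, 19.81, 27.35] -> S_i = -2.81 + 7.54*i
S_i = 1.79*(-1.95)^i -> [1.79, -3.49, 6.81, -13.27, 25.88]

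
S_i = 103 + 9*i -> [103, 112, 121, 130, 139]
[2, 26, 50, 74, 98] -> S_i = 2 + 24*i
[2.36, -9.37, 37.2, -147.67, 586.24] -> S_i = 2.36*(-3.97)^i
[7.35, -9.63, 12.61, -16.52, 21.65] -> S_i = 7.35*(-1.31)^i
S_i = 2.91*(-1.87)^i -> [2.91, -5.44, 10.18, -19.03, 35.58]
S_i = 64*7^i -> [64, 448, 3136, 21952, 153664]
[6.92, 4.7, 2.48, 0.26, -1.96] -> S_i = 6.92 + -2.22*i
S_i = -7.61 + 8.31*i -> [-7.61, 0.7, 9.01, 17.32, 25.63]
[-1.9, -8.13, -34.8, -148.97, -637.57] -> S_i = -1.90*4.28^i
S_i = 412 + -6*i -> [412, 406, 400, 394, 388]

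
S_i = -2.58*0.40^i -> [-2.58, -1.03, -0.41, -0.17, -0.07]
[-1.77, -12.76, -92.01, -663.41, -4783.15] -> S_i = -1.77*7.21^i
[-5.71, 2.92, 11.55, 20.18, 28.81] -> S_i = -5.71 + 8.63*i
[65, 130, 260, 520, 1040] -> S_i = 65*2^i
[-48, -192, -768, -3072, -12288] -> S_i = -48*4^i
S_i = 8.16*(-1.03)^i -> [8.16, -8.4, 8.66, -8.92, 9.18]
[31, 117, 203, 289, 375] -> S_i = 31 + 86*i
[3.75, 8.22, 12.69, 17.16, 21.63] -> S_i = 3.75 + 4.47*i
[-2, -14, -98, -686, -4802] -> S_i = -2*7^i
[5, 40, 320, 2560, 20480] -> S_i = 5*8^i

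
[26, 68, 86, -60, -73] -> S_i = Random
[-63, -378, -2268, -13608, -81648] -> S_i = -63*6^i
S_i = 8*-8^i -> [8, -64, 512, -4096, 32768]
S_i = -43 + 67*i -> [-43, 24, 91, 158, 225]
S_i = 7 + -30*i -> [7, -23, -53, -83, -113]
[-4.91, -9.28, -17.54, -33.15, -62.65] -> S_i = -4.91*1.89^i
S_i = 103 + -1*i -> [103, 102, 101, 100, 99]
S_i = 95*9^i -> [95, 855, 7695, 69255, 623295]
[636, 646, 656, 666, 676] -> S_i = 636 + 10*i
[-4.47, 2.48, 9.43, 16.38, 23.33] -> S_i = -4.47 + 6.95*i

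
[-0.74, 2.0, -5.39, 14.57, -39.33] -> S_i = -0.74*(-2.70)^i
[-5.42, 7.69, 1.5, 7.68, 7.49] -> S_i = Random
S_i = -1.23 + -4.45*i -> [-1.23, -5.68, -10.13, -14.58, -19.03]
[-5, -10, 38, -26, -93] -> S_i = Random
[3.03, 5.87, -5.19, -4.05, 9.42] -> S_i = Random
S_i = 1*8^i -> [1, 8, 64, 512, 4096]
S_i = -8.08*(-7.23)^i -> [-8.08, 58.42, -422.37, 3053.7, -22078.25]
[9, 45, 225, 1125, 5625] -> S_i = 9*5^i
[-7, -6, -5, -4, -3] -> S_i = -7 + 1*i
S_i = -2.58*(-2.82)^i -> [-2.58, 7.28, -20.52, 57.86, -163.16]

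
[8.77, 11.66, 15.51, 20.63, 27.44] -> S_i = 8.77*1.33^i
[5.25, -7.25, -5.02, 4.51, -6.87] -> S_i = Random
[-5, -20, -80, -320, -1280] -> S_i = -5*4^i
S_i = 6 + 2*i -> [6, 8, 10, 12, 14]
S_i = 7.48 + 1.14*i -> [7.48, 8.62, 9.76, 10.9, 12.04]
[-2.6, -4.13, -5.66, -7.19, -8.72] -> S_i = -2.60 + -1.53*i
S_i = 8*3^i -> [8, 24, 72, 216, 648]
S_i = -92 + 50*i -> [-92, -42, 8, 58, 108]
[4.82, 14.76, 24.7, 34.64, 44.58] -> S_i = 4.82 + 9.94*i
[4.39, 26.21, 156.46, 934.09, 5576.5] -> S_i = 4.39*5.97^i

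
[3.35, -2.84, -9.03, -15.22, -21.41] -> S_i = 3.35 + -6.19*i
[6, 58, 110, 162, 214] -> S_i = 6 + 52*i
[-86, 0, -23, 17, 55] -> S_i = Random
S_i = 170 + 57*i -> [170, 227, 284, 341, 398]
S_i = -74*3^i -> [-74, -222, -666, -1998, -5994]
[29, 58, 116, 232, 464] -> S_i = 29*2^i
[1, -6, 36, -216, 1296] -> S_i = 1*-6^i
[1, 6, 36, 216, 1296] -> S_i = 1*6^i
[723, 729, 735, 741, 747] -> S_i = 723 + 6*i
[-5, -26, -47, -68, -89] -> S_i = -5 + -21*i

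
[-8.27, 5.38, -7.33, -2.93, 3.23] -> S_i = Random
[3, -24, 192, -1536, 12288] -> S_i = 3*-8^i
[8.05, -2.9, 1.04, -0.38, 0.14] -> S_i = 8.05*(-0.36)^i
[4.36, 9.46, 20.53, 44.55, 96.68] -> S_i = 4.36*2.17^i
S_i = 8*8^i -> [8, 64, 512, 4096, 32768]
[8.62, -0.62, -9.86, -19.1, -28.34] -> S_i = 8.62 + -9.24*i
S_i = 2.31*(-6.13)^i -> [2.31, -14.16, 86.8, -532.1, 3261.77]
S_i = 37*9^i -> [37, 333, 2997, 26973, 242757]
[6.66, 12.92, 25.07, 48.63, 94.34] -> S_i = 6.66*1.94^i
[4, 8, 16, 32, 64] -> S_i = 4*2^i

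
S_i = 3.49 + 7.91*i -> [3.49, 11.4, 19.31, 27.22, 35.13]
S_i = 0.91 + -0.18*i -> [0.91, 0.73, 0.55, 0.37, 0.19]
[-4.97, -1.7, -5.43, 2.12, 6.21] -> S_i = Random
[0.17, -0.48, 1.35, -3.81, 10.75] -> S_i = 0.17*(-2.82)^i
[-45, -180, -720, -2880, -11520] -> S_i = -45*4^i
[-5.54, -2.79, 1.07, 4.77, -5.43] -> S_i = Random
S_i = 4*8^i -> [4, 32, 256, 2048, 16384]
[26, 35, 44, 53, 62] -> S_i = 26 + 9*i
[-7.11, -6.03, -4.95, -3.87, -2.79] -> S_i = -7.11 + 1.08*i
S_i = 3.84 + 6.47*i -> [3.84, 10.31, 16.78, 23.25, 29.72]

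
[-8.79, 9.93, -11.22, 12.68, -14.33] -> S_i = -8.79*(-1.13)^i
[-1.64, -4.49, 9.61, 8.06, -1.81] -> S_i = Random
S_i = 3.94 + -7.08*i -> [3.94, -3.14, -10.22, -17.3, -24.38]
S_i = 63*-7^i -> [63, -441, 3087, -21609, 151263]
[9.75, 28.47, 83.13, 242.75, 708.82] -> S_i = 9.75*2.92^i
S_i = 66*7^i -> [66, 462, 3234, 22638, 158466]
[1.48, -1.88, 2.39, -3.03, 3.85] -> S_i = 1.48*(-1.27)^i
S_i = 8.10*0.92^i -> [8.1, 7.45, 6.86, 6.31, 5.8]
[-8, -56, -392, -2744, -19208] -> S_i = -8*7^i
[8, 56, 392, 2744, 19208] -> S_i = 8*7^i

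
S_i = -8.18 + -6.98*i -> [-8.18, -15.16, -22.14, -29.12, -36.1]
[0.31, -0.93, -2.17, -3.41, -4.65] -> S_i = 0.31 + -1.24*i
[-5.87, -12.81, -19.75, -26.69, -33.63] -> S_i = -5.87 + -6.94*i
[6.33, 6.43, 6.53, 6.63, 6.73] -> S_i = 6.33 + 0.10*i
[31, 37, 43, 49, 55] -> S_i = 31 + 6*i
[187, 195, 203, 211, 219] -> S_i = 187 + 8*i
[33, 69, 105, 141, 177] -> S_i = 33 + 36*i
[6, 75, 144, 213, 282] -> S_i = 6 + 69*i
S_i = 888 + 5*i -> [888, 893, 898, 903, 908]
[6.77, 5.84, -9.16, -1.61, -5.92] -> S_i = Random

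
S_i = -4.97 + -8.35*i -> [-4.97, -13.32, -21.67, -30.02, -38.37]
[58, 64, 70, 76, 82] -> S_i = 58 + 6*i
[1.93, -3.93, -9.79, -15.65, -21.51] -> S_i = 1.93 + -5.86*i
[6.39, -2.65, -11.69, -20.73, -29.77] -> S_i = 6.39 + -9.04*i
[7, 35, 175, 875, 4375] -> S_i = 7*5^i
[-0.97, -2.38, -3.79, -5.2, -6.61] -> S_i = -0.97 + -1.41*i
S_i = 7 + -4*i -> [7, 3, -1, -5, -9]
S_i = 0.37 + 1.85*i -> [0.37, 2.22, 4.07, 5.92, 7.77]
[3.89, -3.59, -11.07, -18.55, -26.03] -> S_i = 3.89 + -7.48*i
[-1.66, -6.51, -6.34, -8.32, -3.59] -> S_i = Random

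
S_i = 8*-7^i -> [8, -56, 392, -2744, 19208]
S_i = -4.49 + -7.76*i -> [-4.49, -12.25, -20.01, -27.77, -35.53]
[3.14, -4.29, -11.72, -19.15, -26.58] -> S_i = 3.14 + -7.43*i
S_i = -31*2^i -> [-31, -62, -124, -248, -496]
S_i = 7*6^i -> [7, 42, 252, 1512, 9072]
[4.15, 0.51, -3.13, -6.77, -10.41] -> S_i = 4.15 + -3.64*i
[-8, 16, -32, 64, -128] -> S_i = -8*-2^i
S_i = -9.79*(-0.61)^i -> [-9.79, 5.97, -3.64, 2.22, -1.36]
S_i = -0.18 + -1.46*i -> [-0.18, -1.64, -3.1, -4.56, -6.02]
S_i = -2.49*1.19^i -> [-2.49, -2.96, -3.53, -4.2, -4.99]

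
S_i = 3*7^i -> [3, 21, 147, 1029, 7203]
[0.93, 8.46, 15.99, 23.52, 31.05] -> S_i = 0.93 + 7.53*i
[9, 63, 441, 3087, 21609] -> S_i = 9*7^i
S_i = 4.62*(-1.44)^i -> [4.62, -6.65, 9.58, -13.8, 19.87]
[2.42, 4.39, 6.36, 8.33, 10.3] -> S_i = 2.42 + 1.97*i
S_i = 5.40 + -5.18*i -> [5.4, 0.22, -4.96, -10.14, -15.32]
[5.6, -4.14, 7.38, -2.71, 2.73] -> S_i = Random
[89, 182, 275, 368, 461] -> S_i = 89 + 93*i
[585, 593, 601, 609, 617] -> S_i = 585 + 8*i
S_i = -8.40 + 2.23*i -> [-8.4, -6.17, -3.94, -1.71, 0.52]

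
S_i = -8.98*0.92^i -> [-8.98, -8.26, -7.6, -6.99, -6.43]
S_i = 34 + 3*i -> [34, 37, 40, 43, 46]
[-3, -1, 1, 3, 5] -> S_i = -3 + 2*i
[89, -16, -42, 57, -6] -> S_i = Random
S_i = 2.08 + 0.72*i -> [2.08, 2.8, 3.52, 4.24, 4.96]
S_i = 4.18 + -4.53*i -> [4.18, -0.35, -4.88, -9.41, -13.94]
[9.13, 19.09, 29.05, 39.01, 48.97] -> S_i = 9.13 + 9.96*i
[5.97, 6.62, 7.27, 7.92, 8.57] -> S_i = 5.97 + 0.65*i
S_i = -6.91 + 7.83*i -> [-6.91, 0.92, 8.75, 16.58, 24.41]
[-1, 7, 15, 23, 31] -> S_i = -1 + 8*i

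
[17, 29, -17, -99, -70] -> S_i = Random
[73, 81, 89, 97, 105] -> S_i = 73 + 8*i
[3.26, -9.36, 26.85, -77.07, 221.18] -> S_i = 3.26*(-2.87)^i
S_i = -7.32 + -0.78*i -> [-7.32, -8.1, -8.88, -9.66, -10.44]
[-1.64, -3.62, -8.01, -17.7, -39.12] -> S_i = -1.64*2.21^i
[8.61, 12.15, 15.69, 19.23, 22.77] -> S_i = 8.61 + 3.54*i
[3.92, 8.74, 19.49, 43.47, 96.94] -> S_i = 3.92*2.23^i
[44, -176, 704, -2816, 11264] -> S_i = 44*-4^i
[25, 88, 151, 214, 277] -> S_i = 25 + 63*i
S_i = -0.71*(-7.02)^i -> [-0.71, 4.98, -34.99, 245.62, -1724.28]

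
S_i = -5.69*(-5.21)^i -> [-5.69, 29.64, -154.45, 804.68, -4192.4]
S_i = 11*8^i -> [11, 88, 704, 5632, 45056]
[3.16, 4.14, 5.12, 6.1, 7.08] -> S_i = 3.16 + 0.98*i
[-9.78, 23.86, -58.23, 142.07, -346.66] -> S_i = -9.78*(-2.44)^i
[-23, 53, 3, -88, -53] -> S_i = Random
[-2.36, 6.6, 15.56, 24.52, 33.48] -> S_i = -2.36 + 8.96*i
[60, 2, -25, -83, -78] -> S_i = Random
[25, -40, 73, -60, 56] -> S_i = Random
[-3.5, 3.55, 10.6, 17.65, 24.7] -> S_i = -3.50 + 7.05*i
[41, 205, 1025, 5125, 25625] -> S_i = 41*5^i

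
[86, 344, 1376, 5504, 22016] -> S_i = 86*4^i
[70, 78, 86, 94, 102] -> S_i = 70 + 8*i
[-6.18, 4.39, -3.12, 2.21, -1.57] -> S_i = -6.18*(-0.71)^i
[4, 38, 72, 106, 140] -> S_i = 4 + 34*i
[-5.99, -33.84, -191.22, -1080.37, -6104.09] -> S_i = -5.99*5.65^i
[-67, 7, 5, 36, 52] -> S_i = Random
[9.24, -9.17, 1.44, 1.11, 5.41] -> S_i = Random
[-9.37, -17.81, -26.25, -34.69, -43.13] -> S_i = -9.37 + -8.44*i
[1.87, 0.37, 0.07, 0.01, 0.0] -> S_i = 1.87*0.20^i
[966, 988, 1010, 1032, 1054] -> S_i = 966 + 22*i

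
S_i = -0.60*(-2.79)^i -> [-0.6, 1.67, -4.67, 13.03, -36.36]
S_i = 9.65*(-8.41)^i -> [9.65, -81.16, 682.53, -5740.05, 48273.78]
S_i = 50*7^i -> [50, 350, 2450, 17150, 120050]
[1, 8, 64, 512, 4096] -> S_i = 1*8^i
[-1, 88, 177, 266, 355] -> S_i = -1 + 89*i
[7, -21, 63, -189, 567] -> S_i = 7*-3^i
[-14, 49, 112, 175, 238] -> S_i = -14 + 63*i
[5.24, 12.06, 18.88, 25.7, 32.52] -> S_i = 5.24 + 6.82*i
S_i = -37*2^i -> [-37, -74, -148, -296, -592]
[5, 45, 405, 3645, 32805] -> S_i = 5*9^i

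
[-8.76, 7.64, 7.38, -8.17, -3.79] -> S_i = Random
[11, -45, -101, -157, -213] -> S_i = 11 + -56*i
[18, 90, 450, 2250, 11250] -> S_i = 18*5^i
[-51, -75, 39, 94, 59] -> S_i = Random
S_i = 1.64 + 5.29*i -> [1.64, 6.93, 12.22, 17.51, 22.8]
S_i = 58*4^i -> [58, 232, 928, 3712, 14848]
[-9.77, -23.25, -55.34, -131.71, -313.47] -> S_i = -9.77*2.38^i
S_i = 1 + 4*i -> [1, 5, 9, 13, 17]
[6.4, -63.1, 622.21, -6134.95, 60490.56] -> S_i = 6.40*(-9.86)^i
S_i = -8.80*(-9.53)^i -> [-8.8, 83.86, -799.22, 7616.6, -72586.24]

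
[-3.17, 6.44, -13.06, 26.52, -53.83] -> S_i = -3.17*(-2.03)^i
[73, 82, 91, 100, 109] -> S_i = 73 + 9*i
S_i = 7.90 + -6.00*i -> [7.9, 1.9, -4.1, -10.1, -16.1]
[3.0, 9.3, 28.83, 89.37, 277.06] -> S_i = 3.00*3.10^i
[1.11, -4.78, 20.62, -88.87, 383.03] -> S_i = 1.11*(-4.31)^i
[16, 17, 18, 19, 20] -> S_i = 16 + 1*i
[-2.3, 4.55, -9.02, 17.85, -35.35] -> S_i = -2.30*(-1.98)^i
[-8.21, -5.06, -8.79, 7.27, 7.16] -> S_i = Random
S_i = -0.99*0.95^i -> [-0.99, -0.94, -0.89, -0.85, -0.81]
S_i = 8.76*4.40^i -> [8.76, 38.54, 169.59, 746.21, 3283.33]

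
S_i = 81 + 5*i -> [81, 86, 91, 96, 101]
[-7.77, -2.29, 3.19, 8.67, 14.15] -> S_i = -7.77 + 5.48*i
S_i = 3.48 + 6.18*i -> [3.48, 9.66, 15.84, 22.02, 28.2]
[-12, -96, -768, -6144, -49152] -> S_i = -12*8^i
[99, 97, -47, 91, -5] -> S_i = Random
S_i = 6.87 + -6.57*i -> [6.87, 0.3, -6.27, -12.84, -19.41]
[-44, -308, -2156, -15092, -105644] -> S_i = -44*7^i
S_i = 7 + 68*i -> [7, 75, 143, 211, 279]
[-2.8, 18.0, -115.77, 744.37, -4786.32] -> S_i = -2.80*(-6.43)^i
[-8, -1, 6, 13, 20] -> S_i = -8 + 7*i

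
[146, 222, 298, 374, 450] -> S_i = 146 + 76*i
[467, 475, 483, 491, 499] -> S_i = 467 + 8*i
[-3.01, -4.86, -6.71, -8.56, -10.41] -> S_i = -3.01 + -1.85*i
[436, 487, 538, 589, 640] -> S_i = 436 + 51*i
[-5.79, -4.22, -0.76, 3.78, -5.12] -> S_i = Random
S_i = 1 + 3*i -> [1, 4, 7, 10, 13]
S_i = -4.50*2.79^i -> [-4.5, -12.56, -35.03, -97.73, -272.66]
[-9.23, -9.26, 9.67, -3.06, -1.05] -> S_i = Random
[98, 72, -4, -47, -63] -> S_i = Random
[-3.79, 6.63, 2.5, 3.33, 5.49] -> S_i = Random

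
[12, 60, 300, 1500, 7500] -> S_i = 12*5^i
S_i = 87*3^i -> [87, 261, 783, 2349, 7047]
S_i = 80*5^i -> [80, 400, 2000, 10000, 50000]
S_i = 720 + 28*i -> [720, 748, 776, 804, 832]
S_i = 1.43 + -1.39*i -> [1.43, 0.04, -1.35, -2.74, -4.13]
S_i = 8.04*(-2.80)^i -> [8.04, -22.51, 63.03, -176.49, 494.18]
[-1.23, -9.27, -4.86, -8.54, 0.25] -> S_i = Random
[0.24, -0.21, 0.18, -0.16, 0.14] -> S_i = 0.24*(-0.87)^i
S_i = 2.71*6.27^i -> [2.71, 16.99, 106.54, 667.99, 4188.32]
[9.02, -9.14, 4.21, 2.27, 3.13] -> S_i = Random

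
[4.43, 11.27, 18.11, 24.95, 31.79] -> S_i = 4.43 + 6.84*i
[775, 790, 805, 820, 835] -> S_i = 775 + 15*i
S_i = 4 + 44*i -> [4, 48, 92, 136, 180]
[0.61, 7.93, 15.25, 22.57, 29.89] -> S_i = 0.61 + 7.32*i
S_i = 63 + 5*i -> [63, 68, 73, 78, 83]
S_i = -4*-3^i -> [-4, 12, -36, 108, -324]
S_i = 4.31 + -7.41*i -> [4.31, -3.1, -10.51, -17.92, -25.33]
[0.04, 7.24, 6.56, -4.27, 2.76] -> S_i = Random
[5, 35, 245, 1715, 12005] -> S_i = 5*7^i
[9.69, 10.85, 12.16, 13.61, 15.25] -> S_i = 9.69*1.12^i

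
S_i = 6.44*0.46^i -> [6.44, 2.96, 1.36, 0.63, 0.29]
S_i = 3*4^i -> [3, 12, 48, 192, 768]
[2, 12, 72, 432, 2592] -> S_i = 2*6^i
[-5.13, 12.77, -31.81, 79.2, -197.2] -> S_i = -5.13*(-2.49)^i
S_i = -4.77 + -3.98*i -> [-4.77, -8.75, -12.73, -16.71, -20.69]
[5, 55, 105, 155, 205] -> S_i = 5 + 50*i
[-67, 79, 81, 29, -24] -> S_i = Random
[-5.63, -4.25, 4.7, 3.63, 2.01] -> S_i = Random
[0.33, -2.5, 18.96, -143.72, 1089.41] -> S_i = 0.33*(-7.58)^i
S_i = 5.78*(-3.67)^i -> [5.78, -21.21, 77.85, -285.71, 1048.56]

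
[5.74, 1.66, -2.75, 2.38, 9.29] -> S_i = Random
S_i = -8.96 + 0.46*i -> [-8.96, -8.5, -8.04, -7.58, -7.12]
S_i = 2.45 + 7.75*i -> [2.45, 10.2, 17.95, 25.7, 33.45]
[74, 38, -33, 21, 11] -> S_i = Random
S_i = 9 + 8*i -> [9, 17, 25, 33, 41]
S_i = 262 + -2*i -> [262, 260, 258, 256, 254]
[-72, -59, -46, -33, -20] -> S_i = -72 + 13*i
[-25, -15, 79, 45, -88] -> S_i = Random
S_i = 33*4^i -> [33, 132, 528, 2112, 8448]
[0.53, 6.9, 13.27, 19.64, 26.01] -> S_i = 0.53 + 6.37*i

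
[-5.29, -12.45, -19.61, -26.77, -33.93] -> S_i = -5.29 + -7.16*i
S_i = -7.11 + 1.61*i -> [-7.11, -5.5, -3.89, -2.28, -0.67]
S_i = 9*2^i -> [9, 18, 36, 72, 144]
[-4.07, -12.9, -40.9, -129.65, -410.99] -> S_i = -4.07*3.17^i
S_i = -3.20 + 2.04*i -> [-3.2, -1.16, 0.88, 2.92, 4.96]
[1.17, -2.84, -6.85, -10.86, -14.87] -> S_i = 1.17 + -4.01*i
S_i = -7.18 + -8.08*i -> [-7.18, -15.26, -23.34, -31.42, -39.5]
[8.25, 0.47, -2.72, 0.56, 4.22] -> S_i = Random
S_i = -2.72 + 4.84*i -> [-2.72, 2.12, 6.96, 11.8, 16.64]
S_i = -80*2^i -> [-80, -160, -320, -640, -1280]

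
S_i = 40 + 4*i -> [40, 44, 48, 52, 56]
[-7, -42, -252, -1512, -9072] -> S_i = -7*6^i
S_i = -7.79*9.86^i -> [-7.79, -76.81, -757.34, -7467.38, -73628.36]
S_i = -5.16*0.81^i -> [-5.16, -4.18, -3.39, -2.74, -2.22]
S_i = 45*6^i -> [45, 270, 1620, 9720, 58320]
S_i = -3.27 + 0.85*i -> [-3.27, -2.42, -1.57, -0.72, 0.13]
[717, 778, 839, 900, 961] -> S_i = 717 + 61*i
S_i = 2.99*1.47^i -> [2.99, 4.4, 6.46, 9.5, 13.96]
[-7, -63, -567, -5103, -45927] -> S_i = -7*9^i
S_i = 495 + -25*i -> [495, 470, 445, 420, 395]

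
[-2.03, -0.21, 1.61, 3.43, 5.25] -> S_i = -2.03 + 1.82*i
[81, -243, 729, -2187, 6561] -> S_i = 81*-3^i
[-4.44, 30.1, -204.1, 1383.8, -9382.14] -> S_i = -4.44*(-6.78)^i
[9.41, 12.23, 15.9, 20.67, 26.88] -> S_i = 9.41*1.30^i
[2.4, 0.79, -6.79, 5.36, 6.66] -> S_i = Random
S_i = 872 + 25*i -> [872, 897, 922, 947, 972]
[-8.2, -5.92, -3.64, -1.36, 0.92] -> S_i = -8.20 + 2.28*i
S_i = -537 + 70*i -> [-537, -467, -397, -327, -257]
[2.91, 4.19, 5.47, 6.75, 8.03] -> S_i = 2.91 + 1.28*i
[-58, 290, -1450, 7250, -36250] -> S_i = -58*-5^i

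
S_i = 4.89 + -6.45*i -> [4.89, -1.56, -8.01, -14.46, -20.91]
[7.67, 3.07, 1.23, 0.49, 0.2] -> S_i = 7.67*0.40^i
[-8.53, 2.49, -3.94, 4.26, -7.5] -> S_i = Random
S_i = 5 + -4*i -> [5, 1, -3, -7, -11]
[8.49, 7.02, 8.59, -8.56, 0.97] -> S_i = Random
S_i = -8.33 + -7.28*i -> [-8.33, -15.61, -22.89, -30.17, -37.45]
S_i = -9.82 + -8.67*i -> [-9.82, -18.49, -27.16, -35.83, -44.5]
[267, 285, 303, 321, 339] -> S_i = 267 + 18*i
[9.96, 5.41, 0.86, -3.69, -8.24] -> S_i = 9.96 + -4.55*i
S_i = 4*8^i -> [4, 32, 256, 2048, 16384]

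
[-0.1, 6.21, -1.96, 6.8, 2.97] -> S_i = Random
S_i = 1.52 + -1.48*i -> [1.52, 0.04, -1.44, -2.92, -4.4]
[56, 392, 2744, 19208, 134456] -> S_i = 56*7^i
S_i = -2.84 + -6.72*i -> [-2.84, -9.56, -16.28, -23.0, -29.72]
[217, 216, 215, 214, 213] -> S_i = 217 + -1*i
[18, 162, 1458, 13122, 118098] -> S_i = 18*9^i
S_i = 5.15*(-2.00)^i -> [5.15, -10.3, 20.6, -41.2, 82.4]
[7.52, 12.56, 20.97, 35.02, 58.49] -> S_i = 7.52*1.67^i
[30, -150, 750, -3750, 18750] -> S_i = 30*-5^i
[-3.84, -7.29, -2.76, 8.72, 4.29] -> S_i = Random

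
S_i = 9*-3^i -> [9, -27, 81, -243, 729]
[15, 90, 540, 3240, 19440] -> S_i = 15*6^i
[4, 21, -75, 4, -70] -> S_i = Random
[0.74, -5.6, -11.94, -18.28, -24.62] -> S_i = 0.74 + -6.34*i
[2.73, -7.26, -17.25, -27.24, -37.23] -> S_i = 2.73 + -9.99*i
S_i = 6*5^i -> [6, 30, 150, 750, 3750]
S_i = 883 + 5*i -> [883, 888, 893, 898, 903]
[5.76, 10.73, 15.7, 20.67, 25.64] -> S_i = 5.76 + 4.97*i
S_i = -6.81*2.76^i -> [-6.81, -18.8, -51.88, -143.18, -395.17]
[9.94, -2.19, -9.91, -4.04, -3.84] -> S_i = Random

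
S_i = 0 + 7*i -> [0, 7, 14, 21, 28]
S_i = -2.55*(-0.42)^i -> [-2.55, 1.07, -0.45, 0.19, -0.08]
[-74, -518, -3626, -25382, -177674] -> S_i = -74*7^i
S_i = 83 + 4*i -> [83, 87, 91, 95, 99]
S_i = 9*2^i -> [9, 18, 36, 72, 144]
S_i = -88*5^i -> [-88, -440, -2200, -11000, -55000]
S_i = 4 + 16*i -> [4, 20, 36, 52, 68]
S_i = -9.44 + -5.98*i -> [-9.44, -15.42, -21.4, -27.38, -33.36]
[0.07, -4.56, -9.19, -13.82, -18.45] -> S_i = 0.07 + -4.63*i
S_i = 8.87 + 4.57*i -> [8.87, 13.44, 18.01, 22.58, 27.15]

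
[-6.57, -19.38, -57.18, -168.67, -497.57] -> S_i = -6.57*2.95^i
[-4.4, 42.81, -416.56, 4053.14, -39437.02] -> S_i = -4.40*(-9.73)^i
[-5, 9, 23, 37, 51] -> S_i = -5 + 14*i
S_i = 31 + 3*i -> [31, 34, 37, 40, 43]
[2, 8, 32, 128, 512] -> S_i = 2*4^i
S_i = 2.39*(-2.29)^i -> [2.39, -5.47, 12.53, -28.7, 65.73]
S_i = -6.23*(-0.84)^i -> [-6.23, 5.23, -4.4, 3.69, -3.1]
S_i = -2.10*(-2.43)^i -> [-2.1, 5.1, -12.4, 30.13, -73.22]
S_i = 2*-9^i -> [2, -18, 162, -1458, 13122]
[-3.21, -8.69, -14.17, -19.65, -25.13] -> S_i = -3.21 + -5.48*i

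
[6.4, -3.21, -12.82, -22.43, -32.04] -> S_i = 6.40 + -9.61*i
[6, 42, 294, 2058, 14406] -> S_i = 6*7^i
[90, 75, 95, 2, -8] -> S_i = Random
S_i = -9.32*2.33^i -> [-9.32, -21.72, -50.6, -117.89, -274.69]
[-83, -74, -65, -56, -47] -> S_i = -83 + 9*i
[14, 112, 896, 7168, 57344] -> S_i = 14*8^i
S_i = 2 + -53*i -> [2, -51, -104, -157, -210]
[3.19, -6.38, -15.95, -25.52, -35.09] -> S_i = 3.19 + -9.57*i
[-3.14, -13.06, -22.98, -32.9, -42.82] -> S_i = -3.14 + -9.92*i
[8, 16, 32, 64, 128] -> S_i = 8*2^i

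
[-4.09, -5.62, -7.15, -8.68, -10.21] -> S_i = -4.09 + -1.53*i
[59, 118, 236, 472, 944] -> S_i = 59*2^i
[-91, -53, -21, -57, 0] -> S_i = Random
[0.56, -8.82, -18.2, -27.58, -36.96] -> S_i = 0.56 + -9.38*i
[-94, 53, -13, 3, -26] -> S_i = Random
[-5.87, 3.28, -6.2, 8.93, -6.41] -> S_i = Random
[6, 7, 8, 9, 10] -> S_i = 6 + 1*i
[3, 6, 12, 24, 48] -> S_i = 3*2^i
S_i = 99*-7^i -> [99, -693, 4851, -33957, 237699]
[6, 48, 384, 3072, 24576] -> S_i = 6*8^i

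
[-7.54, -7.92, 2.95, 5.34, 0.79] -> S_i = Random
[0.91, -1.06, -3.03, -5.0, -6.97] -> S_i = 0.91 + -1.97*i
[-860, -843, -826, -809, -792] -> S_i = -860 + 17*i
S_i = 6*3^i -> [6, 18, 54, 162, 486]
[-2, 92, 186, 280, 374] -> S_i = -2 + 94*i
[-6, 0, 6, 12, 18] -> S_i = -6 + 6*i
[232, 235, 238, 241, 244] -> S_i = 232 + 3*i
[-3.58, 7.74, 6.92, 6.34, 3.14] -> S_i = Random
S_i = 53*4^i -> [53, 212, 848, 3392, 13568]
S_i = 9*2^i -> [9, 18, 36, 72, 144]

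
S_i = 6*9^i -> [6, 54, 486, 4374, 39366]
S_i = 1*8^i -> [1, 8, 64, 512, 4096]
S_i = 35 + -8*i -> [35, 27, 19, 11, 3]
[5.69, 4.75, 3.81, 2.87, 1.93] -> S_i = 5.69 + -0.94*i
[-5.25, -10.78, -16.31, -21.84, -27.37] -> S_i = -5.25 + -5.53*i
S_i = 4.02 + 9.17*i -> [4.02, 13.19, 22.36, 31.53, 40.7]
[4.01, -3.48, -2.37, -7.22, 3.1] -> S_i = Random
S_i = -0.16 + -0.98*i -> [-0.16, -1.14, -2.12, -3.1, -4.08]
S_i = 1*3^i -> [1, 3, 9, 27, 81]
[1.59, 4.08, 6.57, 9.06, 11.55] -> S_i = 1.59 + 2.49*i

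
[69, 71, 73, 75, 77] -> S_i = 69 + 2*i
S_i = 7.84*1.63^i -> [7.84, 12.78, 20.83, 33.95, 55.34]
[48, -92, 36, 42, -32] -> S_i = Random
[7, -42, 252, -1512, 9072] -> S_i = 7*-6^i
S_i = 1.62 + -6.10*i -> [1.62, -4.48, -10.58, -16.68, -22.78]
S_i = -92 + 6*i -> [-92, -86, -80, -74, -68]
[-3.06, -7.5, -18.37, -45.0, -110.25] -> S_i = -3.06*2.45^i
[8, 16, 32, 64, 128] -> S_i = 8*2^i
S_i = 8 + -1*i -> [8, 7, 6, 5, 4]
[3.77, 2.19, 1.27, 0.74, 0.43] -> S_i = 3.77*0.58^i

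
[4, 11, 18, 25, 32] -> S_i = 4 + 7*i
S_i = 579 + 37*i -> [579, 616, 653, 690, 727]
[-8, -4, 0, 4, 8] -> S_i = -8 + 4*i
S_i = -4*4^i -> [-4, -16, -64, -256, -1024]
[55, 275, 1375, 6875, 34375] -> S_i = 55*5^i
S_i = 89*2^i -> [89, 178, 356, 712, 1424]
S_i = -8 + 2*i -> [-8, -6, -4, -2, 0]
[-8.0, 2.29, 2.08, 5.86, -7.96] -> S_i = Random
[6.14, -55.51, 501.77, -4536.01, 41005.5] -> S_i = 6.14*(-9.04)^i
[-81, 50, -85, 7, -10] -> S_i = Random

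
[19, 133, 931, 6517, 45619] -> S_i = 19*7^i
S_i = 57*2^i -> [57, 114, 228, 456, 912]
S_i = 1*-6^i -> [1, -6, 36, -216, 1296]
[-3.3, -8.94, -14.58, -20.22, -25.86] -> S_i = -3.30 + -5.64*i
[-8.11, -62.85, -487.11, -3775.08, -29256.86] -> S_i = -8.11*7.75^i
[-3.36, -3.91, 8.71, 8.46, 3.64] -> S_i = Random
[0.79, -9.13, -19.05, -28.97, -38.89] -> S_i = 0.79 + -9.92*i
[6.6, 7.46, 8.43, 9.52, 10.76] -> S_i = 6.60*1.13^i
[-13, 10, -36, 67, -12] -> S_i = Random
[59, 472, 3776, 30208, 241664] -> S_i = 59*8^i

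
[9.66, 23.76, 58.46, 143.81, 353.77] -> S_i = 9.66*2.46^i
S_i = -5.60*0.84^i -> [-5.6, -4.7, -3.95, -3.32, -2.79]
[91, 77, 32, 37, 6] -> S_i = Random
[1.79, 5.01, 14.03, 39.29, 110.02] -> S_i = 1.79*2.80^i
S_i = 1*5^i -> [1, 5, 25, 125, 625]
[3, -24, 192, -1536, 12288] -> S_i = 3*-8^i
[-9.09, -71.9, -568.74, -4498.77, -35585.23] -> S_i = -9.09*7.91^i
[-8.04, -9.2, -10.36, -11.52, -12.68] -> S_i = -8.04 + -1.16*i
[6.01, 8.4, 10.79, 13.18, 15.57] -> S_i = 6.01 + 2.39*i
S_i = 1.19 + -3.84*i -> [1.19, -2.65, -6.49, -10.33, -14.17]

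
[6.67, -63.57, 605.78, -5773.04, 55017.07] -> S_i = 6.67*(-9.53)^i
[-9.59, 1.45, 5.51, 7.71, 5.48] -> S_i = Random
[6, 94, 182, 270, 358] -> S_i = 6 + 88*i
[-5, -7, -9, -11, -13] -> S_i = -5 + -2*i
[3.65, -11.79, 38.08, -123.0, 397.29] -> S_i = 3.65*(-3.23)^i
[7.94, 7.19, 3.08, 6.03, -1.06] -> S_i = Random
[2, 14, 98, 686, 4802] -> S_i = 2*7^i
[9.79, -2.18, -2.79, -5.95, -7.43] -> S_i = Random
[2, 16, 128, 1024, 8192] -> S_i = 2*8^i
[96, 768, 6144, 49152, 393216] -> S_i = 96*8^i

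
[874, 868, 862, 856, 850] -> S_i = 874 + -6*i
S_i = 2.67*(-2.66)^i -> [2.67, -7.1, 18.89, -50.25, 133.67]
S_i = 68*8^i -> [68, 544, 4352, 34816, 278528]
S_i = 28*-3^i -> [28, -84, 252, -756, 2268]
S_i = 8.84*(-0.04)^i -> [8.84, -0.35, 0.01, -0.0, 0.0]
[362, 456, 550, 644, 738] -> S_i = 362 + 94*i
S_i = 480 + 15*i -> [480, 495, 510, 525, 540]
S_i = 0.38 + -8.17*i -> [0.38, -7.79, -15.96, -24.13, -32.3]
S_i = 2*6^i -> [2, 12, 72, 432, 2592]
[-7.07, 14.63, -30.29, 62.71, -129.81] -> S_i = -7.07*(-2.07)^i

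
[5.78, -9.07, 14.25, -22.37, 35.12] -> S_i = 5.78*(-1.57)^i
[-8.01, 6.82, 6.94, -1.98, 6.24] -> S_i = Random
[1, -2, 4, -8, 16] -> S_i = 1*-2^i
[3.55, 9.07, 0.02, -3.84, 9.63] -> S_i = Random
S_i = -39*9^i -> [-39, -351, -3159, -28431, -255879]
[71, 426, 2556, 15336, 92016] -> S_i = 71*6^i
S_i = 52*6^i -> [52, 312, 1872, 11232, 67392]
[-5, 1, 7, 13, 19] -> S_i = -5 + 6*i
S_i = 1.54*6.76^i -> [1.54, 10.41, 70.37, 475.73, 3215.94]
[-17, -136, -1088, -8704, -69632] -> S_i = -17*8^i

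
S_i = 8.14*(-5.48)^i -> [8.14, -44.61, 244.45, -1339.57, 7340.85]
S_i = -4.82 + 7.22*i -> [-4.82, 2.4, 9.62, 16.84, 24.06]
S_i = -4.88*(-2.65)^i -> [-4.88, 12.93, -34.27, 90.81, -240.66]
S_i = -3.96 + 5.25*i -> [-3.96, 1.29, 6.54, 11.79, 17.04]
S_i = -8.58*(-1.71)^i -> [-8.58, 14.67, -25.09, 42.9, -73.36]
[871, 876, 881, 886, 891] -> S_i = 871 + 5*i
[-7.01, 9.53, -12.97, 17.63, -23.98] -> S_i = -7.01*(-1.36)^i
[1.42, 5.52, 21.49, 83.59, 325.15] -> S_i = 1.42*3.89^i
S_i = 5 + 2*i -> [5, 7, 9, 11, 13]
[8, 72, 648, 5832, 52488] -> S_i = 8*9^i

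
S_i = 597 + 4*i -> [597, 601, 605, 609, 613]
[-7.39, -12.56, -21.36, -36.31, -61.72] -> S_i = -7.39*1.70^i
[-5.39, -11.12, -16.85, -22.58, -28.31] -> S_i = -5.39 + -5.73*i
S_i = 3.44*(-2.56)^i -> [3.44, -8.81, 22.54, -57.71, 147.75]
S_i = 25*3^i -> [25, 75, 225, 675, 2025]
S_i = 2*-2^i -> [2, -4, 8, -16, 32]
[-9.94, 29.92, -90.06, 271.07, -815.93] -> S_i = -9.94*(-3.01)^i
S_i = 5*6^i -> [5, 30, 180, 1080, 6480]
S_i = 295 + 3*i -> [295, 298, 301, 304, 307]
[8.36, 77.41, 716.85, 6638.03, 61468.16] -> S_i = 8.36*9.26^i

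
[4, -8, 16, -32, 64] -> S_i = 4*-2^i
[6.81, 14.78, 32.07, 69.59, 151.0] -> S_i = 6.81*2.17^i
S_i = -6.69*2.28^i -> [-6.69, -15.25, -34.78, -79.29, -180.79]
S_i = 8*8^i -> [8, 64, 512, 4096, 32768]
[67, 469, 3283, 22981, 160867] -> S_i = 67*7^i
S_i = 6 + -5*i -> [6, 1, -4, -9, -14]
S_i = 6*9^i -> [6, 54, 486, 4374, 39366]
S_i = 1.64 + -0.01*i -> [1.64, 1.63, 1.62, 1.61, 1.6]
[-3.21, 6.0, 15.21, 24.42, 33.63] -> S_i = -3.21 + 9.21*i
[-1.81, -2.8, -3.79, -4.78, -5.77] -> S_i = -1.81 + -0.99*i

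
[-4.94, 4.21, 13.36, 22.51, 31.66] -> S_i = -4.94 + 9.15*i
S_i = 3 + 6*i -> [3, 9, 15, 21, 27]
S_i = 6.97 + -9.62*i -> [6.97, -2.65, -12.27, -21.89, -31.51]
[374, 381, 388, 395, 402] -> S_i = 374 + 7*i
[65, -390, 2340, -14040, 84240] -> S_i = 65*-6^i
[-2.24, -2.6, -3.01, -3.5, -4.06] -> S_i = -2.24*1.16^i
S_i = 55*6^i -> [55, 330, 1980, 11880, 71280]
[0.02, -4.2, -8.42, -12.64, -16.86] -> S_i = 0.02 + -4.22*i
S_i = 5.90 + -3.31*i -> [5.9, 2.59, -0.72, -4.03, -7.34]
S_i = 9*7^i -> [9, 63, 441, 3087, 21609]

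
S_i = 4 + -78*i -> [4, -74, -152, -230, -308]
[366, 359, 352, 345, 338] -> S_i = 366 + -7*i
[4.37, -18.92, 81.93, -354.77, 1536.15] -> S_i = 4.37*(-4.33)^i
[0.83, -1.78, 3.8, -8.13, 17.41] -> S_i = 0.83*(-2.14)^i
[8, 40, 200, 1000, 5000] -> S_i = 8*5^i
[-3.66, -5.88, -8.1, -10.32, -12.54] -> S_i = -3.66 + -2.22*i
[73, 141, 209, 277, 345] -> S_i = 73 + 68*i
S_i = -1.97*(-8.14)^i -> [-1.97, 16.04, -130.53, 1062.53, -8648.96]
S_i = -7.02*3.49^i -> [-7.02, -24.5, -85.5, -298.41, -1041.45]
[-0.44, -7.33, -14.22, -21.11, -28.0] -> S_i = -0.44 + -6.89*i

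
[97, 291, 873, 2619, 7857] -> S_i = 97*3^i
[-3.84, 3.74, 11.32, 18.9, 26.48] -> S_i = -3.84 + 7.58*i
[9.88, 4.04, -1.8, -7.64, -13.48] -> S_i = 9.88 + -5.84*i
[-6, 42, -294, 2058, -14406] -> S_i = -6*-7^i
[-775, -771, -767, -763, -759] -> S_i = -775 + 4*i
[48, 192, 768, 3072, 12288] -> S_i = 48*4^i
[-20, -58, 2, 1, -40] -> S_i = Random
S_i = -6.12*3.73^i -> [-6.12, -22.83, -85.15, -317.6, -1184.64]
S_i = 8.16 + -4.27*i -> [8.16, 3.89, -0.38, -4.65, -8.92]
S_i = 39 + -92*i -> [39, -53, -145, -237, -329]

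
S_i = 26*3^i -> [26, 78, 234, 702, 2106]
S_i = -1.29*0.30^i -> [-1.29, -0.39, -0.12, -0.03, -0.01]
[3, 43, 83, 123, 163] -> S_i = 3 + 40*i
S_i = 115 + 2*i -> [115, 117, 119, 121, 123]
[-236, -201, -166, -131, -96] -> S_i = -236 + 35*i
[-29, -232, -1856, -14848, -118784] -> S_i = -29*8^i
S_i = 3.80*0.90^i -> [3.8, 3.42, 3.08, 2.77, 2.49]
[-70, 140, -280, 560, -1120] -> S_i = -70*-2^i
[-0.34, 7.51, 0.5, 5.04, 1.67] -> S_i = Random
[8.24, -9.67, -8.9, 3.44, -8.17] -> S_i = Random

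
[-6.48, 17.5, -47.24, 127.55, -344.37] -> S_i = -6.48*(-2.70)^i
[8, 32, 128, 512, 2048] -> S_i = 8*4^i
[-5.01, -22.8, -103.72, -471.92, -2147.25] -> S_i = -5.01*4.55^i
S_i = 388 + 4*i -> [388, 392, 396, 400, 404]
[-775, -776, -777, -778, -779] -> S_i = -775 + -1*i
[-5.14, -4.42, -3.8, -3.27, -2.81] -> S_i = -5.14*0.86^i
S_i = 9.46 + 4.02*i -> [9.46, 13.48, 17.5, 21.52, 25.54]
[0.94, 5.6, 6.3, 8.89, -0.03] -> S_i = Random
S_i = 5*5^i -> [5, 25, 125, 625, 3125]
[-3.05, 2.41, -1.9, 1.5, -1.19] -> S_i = -3.05*(-0.79)^i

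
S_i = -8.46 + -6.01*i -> [-8.46, -14.47, -20.48, -26.49, -32.5]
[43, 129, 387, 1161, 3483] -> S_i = 43*3^i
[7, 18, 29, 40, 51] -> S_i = 7 + 11*i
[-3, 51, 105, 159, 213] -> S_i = -3 + 54*i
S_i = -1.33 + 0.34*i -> [-1.33, -0.99, -0.65, -0.31, 0.03]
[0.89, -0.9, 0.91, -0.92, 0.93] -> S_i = 0.89*(-1.01)^i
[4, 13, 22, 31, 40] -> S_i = 4 + 9*i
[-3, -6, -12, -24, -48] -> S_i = -3*2^i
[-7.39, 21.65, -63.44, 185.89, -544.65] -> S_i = -7.39*(-2.93)^i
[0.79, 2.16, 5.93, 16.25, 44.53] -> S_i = 0.79*2.74^i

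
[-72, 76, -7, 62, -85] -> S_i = Random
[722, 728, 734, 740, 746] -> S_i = 722 + 6*i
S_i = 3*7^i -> [3, 21, 147, 1029, 7203]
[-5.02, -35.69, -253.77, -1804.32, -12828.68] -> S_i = -5.02*7.11^i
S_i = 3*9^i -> [3, 27, 243, 2187, 19683]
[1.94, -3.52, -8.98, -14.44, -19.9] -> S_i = 1.94 + -5.46*i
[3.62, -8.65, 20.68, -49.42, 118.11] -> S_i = 3.62*(-2.39)^i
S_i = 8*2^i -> [8, 16, 32, 64, 128]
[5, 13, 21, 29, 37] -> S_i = 5 + 8*i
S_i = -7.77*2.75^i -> [-7.77, -21.37, -58.76, -161.59, -444.38]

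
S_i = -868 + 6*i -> [-868, -862, -856, -850, -844]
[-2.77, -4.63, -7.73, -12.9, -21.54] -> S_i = -2.77*1.67^i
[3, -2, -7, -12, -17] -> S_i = 3 + -5*i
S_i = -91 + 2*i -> [-91, -89, -87, -85, -83]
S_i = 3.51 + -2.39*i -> [3.51, 1.12, -1.27, -3.66, -6.05]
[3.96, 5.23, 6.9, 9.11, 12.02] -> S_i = 3.96*1.32^i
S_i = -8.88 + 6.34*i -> [-8.88, -2.54, 3.8, 10.14, 16.48]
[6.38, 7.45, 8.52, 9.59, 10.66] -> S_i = 6.38 + 1.07*i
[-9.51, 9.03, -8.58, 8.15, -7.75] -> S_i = -9.51*(-0.95)^i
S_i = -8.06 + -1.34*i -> [-8.06, -9.4, -10.74, -12.08, -13.42]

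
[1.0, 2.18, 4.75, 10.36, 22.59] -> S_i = 1.00*2.18^i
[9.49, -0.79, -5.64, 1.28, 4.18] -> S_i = Random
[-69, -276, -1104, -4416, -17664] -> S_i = -69*4^i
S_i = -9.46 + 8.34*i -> [-9.46, -1.12, 7.22, 15.56, 23.9]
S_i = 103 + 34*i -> [103, 137, 171, 205, 239]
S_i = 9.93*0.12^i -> [9.93, 1.19, 0.14, 0.02, 0.0]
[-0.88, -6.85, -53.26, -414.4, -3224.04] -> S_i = -0.88*7.78^i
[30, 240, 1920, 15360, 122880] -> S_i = 30*8^i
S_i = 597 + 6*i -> [597, 603, 609, 615, 621]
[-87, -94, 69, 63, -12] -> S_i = Random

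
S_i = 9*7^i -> [9, 63, 441, 3087, 21609]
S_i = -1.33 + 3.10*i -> [-1.33, 1.77, 4.87, 7.97, 11.07]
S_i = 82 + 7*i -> [82, 89, 96, 103, 110]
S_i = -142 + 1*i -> [-142, -141, -140, -139, -138]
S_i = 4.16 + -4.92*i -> [4.16, -0.76, -5.68, -10.6, -15.52]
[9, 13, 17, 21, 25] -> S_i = 9 + 4*i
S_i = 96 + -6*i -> [96, 90, 84, 78, 72]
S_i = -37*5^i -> [-37, -185, -925, -4625, -23125]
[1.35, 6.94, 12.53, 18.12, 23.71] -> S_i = 1.35 + 5.59*i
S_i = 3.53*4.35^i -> [3.53, 15.36, 66.8, 290.56, 1263.96]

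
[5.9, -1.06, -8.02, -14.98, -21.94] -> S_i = 5.90 + -6.96*i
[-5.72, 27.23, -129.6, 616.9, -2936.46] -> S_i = -5.72*(-4.76)^i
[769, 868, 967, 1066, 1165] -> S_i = 769 + 99*i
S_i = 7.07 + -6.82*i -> [7.07, 0.25, -6.57, -13.39, -20.21]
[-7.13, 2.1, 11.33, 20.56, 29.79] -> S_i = -7.13 + 9.23*i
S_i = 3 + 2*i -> [3, 5, 7, 9, 11]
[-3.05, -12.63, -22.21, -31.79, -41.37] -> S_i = -3.05 + -9.58*i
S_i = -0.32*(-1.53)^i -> [-0.32, 0.49, -0.75, 1.15, -1.75]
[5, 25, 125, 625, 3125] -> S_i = 5*5^i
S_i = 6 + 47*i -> [6, 53, 100, 147, 194]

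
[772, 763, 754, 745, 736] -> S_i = 772 + -9*i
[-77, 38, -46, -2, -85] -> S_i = Random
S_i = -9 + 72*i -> [-9, 63, 135, 207, 279]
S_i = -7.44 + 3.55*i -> [-7.44, -3.89, -0.34, 3.21, 6.76]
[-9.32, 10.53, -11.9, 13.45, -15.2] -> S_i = -9.32*(-1.13)^i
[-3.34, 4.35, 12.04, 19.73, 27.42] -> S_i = -3.34 + 7.69*i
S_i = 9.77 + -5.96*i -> [9.77, 3.81, -2.15, -8.11, -14.07]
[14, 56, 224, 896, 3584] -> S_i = 14*4^i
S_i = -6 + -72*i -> [-6, -78, -150, -222, -294]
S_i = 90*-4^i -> [90, -360, 1440, -5760, 23040]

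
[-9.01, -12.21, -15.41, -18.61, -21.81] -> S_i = -9.01 + -3.20*i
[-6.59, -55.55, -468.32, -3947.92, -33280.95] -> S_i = -6.59*8.43^i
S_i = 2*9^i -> [2, 18, 162, 1458, 13122]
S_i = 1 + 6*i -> [1, 7, 13, 19, 25]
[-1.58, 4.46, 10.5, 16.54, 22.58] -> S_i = -1.58 + 6.04*i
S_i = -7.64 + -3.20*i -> [-7.64, -10.84, -14.04, -17.24, -20.44]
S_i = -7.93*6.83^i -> [-7.93, -54.16, -369.93, -2526.59, -17256.63]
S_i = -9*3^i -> [-9, -27, -81, -243, -729]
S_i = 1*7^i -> [1, 7, 49, 343, 2401]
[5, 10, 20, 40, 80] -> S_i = 5*2^i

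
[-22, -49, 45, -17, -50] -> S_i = Random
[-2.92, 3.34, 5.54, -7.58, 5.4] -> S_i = Random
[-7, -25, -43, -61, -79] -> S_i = -7 + -18*i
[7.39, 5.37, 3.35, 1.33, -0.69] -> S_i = 7.39 + -2.02*i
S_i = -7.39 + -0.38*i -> [-7.39, -7.77, -8.15, -8.53, -8.91]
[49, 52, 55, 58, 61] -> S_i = 49 + 3*i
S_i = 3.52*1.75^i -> [3.52, 6.16, 10.78, 18.86, 33.01]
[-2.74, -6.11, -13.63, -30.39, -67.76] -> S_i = -2.74*2.23^i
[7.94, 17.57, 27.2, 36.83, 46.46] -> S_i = 7.94 + 9.63*i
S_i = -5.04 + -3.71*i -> [-5.04, -8.75, -12.46, -16.17, -19.88]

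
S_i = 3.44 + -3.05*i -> [3.44, 0.39, -2.66, -5.71, -8.76]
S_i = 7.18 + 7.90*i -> [7.18, 15.08, 22.98, 30.88, 38.78]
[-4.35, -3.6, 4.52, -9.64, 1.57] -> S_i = Random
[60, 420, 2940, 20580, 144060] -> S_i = 60*7^i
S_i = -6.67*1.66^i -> [-6.67, -11.07, -18.38, -30.51, -50.65]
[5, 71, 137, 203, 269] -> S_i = 5 + 66*i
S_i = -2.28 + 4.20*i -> [-2.28, 1.92, 6.12, 10.32, 14.52]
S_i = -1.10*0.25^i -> [-1.1, -0.28, -0.07, -0.02, -0.0]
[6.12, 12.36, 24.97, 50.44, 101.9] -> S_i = 6.12*2.02^i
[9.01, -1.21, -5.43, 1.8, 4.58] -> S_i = Random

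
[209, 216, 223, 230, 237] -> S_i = 209 + 7*i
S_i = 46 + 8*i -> [46, 54, 62, 70, 78]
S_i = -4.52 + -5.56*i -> [-4.52, -10.08, -15.64, -21.2, -26.76]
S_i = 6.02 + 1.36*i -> [6.02, 7.38, 8.74, 10.1, 11.46]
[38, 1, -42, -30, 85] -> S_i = Random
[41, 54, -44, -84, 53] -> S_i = Random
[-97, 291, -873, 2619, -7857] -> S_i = -97*-3^i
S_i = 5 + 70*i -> [5, 75, 145, 215, 285]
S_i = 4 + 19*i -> [4, 23, 42, 61, 80]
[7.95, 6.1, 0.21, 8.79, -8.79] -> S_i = Random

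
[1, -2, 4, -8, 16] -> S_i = 1*-2^i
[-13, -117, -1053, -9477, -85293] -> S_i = -13*9^i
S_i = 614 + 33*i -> [614, 647, 680, 713, 746]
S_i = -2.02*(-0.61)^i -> [-2.02, 1.23, -0.75, 0.46, -0.28]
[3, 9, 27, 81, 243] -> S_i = 3*3^i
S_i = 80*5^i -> [80, 400, 2000, 10000, 50000]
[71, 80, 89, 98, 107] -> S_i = 71 + 9*i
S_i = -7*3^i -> [-7, -21, -63, -189, -567]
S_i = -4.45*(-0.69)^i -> [-4.45, 3.07, -2.12, 1.46, -1.01]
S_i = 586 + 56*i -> [586, 642, 698, 754, 810]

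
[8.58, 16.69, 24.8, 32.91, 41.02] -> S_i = 8.58 + 8.11*i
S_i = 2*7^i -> [2, 14, 98, 686, 4802]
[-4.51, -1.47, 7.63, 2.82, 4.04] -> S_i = Random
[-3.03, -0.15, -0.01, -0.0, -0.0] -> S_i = -3.03*0.05^i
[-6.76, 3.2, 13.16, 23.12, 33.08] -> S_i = -6.76 + 9.96*i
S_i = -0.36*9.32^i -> [-0.36, -3.36, -31.27, -291.44, -2716.23]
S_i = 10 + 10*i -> [10, 20, 30, 40, 50]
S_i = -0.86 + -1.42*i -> [-0.86, -2.28, -3.7, -5.12, -6.54]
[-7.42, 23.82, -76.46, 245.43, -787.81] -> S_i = -7.42*(-3.21)^i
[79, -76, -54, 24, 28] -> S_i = Random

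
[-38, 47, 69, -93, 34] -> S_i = Random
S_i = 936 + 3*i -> [936, 939, 942, 945, 948]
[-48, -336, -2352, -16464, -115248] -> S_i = -48*7^i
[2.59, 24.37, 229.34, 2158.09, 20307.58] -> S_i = 2.59*9.41^i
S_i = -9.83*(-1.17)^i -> [-9.83, 11.5, -13.46, 15.74, -18.42]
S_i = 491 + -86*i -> [491, 405, 319, 233, 147]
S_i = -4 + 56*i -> [-4, 52, 108, 164, 220]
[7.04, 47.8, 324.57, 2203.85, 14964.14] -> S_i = 7.04*6.79^i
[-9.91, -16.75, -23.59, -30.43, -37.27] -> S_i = -9.91 + -6.84*i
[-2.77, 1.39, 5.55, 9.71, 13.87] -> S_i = -2.77 + 4.16*i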